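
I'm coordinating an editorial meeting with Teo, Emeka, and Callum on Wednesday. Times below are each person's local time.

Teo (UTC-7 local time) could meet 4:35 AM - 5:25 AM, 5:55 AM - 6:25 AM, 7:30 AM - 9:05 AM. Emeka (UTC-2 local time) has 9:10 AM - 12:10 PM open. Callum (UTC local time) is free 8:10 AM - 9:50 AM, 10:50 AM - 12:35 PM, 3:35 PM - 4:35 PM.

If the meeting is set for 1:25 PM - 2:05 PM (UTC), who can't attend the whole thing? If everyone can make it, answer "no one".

Teo in UTC: 11:35-12:25, 12:55-13:25, 14:30-16:05 (add 7h to convert from UTC-7).
Emeka in UTC: 11:10-14:10 (add 2h to convert from UTC-2).
Callum in UTC: 08:10-09:50, 10:50-12:35, 15:35-16:35.
Teo: not fully free for 13:25-14:05. Emeka: free for 13:25-14:05. Callum: not fully free for 13:25-14:05.

Callum, Teo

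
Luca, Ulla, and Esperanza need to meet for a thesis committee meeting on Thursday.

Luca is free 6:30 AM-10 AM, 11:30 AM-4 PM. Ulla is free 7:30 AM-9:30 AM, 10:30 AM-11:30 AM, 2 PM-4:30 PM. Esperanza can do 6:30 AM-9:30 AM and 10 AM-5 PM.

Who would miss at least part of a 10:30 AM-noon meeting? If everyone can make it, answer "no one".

Luca: not fully free for 10:30-12:00. Ulla: not fully free for 10:30-12:00. Esperanza: free for 10:30-12:00.

Luca, Ulla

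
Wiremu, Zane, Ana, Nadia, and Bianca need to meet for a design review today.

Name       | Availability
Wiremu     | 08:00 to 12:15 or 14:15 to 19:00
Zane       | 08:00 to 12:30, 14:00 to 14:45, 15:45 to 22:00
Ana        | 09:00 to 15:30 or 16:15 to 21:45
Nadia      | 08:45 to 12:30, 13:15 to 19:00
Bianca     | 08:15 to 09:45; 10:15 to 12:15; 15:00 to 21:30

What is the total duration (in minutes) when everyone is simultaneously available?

Wiremu ∩ Zane: 08:00-12:15, 14:15-14:45, 15:45-19:00.
Wiremu ∩ Zane ∩ Ana: 09:00-12:15, 14:15-14:45, 16:15-19:00.
Wiremu ∩ Zane ∩ Ana ∩ Nadia: 09:00-12:15, 14:15-14:45, 16:15-19:00.
Wiremu ∩ Zane ∩ Ana ∩ Nadia ∩ Bianca: 09:00-09:45, 10:15-12:15, 16:15-19:00.
Summing the common windows: 45 + 120 + 165 = 330 minutes.

330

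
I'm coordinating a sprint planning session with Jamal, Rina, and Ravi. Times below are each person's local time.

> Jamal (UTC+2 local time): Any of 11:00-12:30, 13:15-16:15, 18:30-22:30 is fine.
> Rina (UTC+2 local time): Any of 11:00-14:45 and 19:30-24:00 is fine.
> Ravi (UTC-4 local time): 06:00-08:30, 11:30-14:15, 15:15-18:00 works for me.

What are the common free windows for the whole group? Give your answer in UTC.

10:00-10:30, 11:15-12:30, 17:30-18:15, 19:15-20:30

Jamal in UTC: 09:00-10:30, 11:15-14:15, 16:30-20:30 (subtract 2h to convert from UTC+2).
Rina in UTC: 09:00-12:45, 17:30-22:00 (subtract 2h to convert from UTC+2).
Ravi in UTC: 10:00-12:30, 15:30-18:15, 19:15-22:00 (add 4h to convert from UTC-4).
Jamal ∩ Rina: 09:00-10:30, 11:15-12:45, 17:30-20:30.
Jamal ∩ Rina ∩ Ravi: 10:00-10:30, 11:15-12:30, 17:30-18:15, 19:15-20:30.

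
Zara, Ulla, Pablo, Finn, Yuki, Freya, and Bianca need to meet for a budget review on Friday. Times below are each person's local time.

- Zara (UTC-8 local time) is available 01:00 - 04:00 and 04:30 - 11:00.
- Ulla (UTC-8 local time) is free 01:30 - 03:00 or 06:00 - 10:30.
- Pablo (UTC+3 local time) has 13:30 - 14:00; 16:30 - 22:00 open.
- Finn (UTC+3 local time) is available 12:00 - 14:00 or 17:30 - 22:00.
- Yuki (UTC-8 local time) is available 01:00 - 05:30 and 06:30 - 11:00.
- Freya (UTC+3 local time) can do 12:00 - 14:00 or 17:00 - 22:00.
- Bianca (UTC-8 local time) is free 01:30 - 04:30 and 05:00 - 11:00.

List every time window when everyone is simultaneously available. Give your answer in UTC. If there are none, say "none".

Zara in UTC: 09:00-12:00, 12:30-19:00 (add 8h to convert from UTC-8).
Ulla in UTC: 09:30-11:00, 14:00-18:30 (add 8h to convert from UTC-8).
Pablo in UTC: 10:30-11:00, 13:30-19:00 (subtract 3h to convert from UTC+3).
Finn in UTC: 09:00-11:00, 14:30-19:00 (subtract 3h to convert from UTC+3).
Yuki in UTC: 09:00-13:30, 14:30-19:00 (add 8h to convert from UTC-8).
Freya in UTC: 09:00-11:00, 14:00-19:00 (subtract 3h to convert from UTC+3).
Bianca in UTC: 09:30-12:30, 13:00-19:00 (add 8h to convert from UTC-8).
Zara ∩ Ulla: 09:30-11:00, 14:00-18:30.
Zara ∩ Ulla ∩ Pablo: 10:30-11:00, 14:00-18:30.
Zara ∩ Ulla ∩ Pablo ∩ Finn: 10:30-11:00, 14:30-18:30.
Zara ∩ Ulla ∩ Pablo ∩ Finn ∩ Yuki: 10:30-11:00, 14:30-18:30.
Zara ∩ Ulla ∩ Pablo ∩ Finn ∩ Yuki ∩ Freya: 10:30-11:00, 14:30-18:30.
Zara ∩ Ulla ∩ Pablo ∩ Finn ∩ Yuki ∩ Freya ∩ Bianca: 10:30-11:00, 14:30-18:30.
Those are the intersection windows.

10:30-11:00, 14:30-18:30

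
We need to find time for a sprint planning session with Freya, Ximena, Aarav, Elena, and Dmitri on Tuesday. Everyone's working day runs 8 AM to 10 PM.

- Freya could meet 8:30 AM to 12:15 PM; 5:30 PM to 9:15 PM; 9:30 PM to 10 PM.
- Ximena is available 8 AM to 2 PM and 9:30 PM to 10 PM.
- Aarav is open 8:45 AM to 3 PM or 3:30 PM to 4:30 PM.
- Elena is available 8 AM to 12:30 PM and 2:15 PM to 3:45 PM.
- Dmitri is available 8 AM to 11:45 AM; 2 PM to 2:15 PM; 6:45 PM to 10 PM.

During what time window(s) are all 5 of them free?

Freya ∩ Ximena: 08:30-12:15, 21:30-22:00.
Freya ∩ Ximena ∩ Aarav: 08:45-12:15.
Freya ∩ Ximena ∩ Aarav ∩ Elena: 08:45-12:15.
Freya ∩ Ximena ∩ Aarav ∩ Elena ∩ Dmitri: 08:45-11:45.

08:45-11:45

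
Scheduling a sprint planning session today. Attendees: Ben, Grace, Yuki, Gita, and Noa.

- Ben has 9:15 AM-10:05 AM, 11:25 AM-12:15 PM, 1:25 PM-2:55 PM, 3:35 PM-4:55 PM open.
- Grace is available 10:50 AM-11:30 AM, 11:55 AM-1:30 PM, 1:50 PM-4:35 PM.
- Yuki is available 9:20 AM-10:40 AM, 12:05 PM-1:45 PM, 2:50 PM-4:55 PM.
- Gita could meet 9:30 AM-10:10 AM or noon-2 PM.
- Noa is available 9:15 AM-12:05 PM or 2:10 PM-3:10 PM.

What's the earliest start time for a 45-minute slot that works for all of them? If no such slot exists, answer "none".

none

Ben ∩ Grace: 11:25-11:30, 11:55-12:15, 13:25-13:30, 13:50-14:55, 15:35-16:35.
Ben ∩ Grace ∩ Yuki: 12:05-12:15, 13:25-13:30, 14:50-14:55, 15:35-16:35.
Ben ∩ Grace ∩ Yuki ∩ Gita: 12:05-12:15, 13:25-13:30.
Ben ∩ Grace ∩ Yuki ∩ Gita ∩ Noa: ∅.
There is no time when everyone is free.
No common window is at least 45 minutes long.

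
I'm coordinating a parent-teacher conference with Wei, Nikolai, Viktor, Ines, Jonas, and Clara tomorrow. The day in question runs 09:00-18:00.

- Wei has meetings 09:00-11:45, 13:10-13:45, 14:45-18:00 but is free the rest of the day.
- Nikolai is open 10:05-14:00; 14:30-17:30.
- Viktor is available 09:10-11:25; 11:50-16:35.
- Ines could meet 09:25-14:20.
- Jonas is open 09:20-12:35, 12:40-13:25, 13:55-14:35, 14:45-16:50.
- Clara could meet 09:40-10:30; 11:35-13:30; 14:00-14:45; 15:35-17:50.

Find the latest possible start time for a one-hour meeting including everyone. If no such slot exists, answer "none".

Wei free: 11:45-13:10, 13:45-14:45 (invert busy blocks within the working day).
Nikolai free: 10:05-14:00, 14:30-17:30.
Viktor free: 09:10-11:25, 11:50-16:35.
Ines free: 09:25-14:20.
Jonas free: 09:20-12:35, 12:40-13:25, 13:55-14:35, 14:45-16:50.
Clara free: 09:40-10:30, 11:35-13:30, 14:00-14:45, 15:35-17:50.
Wei ∩ Nikolai: 11:45-13:10, 13:45-14:00, 14:30-14:45.
Wei ∩ Nikolai ∩ Viktor: 11:50-13:10, 13:45-14:00, 14:30-14:45.
Wei ∩ Nikolai ∩ Viktor ∩ Ines: 11:50-13:10, 13:45-14:00.
Wei ∩ Nikolai ∩ Viktor ∩ Ines ∩ Jonas: 11:50-12:35, 12:40-13:10, 13:55-14:00.
Wei ∩ Nikolai ∩ Viktor ∩ Ines ∩ Jonas ∩ Clara: 11:50-12:35, 12:40-13:10.
No common window is at least 60 minutes long.

none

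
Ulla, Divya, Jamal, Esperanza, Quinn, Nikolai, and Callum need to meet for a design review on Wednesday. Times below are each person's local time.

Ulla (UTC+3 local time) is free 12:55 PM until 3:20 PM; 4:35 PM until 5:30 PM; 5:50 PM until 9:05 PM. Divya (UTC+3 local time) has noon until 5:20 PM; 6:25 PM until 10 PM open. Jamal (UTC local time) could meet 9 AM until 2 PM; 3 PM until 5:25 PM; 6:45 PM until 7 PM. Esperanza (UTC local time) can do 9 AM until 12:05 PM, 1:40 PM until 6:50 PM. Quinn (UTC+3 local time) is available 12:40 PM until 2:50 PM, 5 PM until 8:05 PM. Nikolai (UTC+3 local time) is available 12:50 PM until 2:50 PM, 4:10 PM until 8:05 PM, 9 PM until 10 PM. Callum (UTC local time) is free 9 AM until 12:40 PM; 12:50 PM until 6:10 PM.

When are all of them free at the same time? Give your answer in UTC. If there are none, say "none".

09:55-11:50, 15:25-17:05

Ulla in UTC: 09:55-12:20, 13:35-14:30, 14:50-18:05 (subtract 3h to convert from UTC+3).
Divya in UTC: 09:00-14:20, 15:25-19:00 (subtract 3h to convert from UTC+3).
Jamal in UTC: 09:00-14:00, 15:00-17:25, 18:45-19:00.
Esperanza in UTC: 09:00-12:05, 13:40-18:50.
Quinn in UTC: 09:40-11:50, 14:00-17:05 (subtract 3h to convert from UTC+3).
Nikolai in UTC: 09:50-11:50, 13:10-17:05, 18:00-19:00 (subtract 3h to convert from UTC+3).
Callum in UTC: 09:00-12:40, 12:50-18:10.
Ulla ∩ Divya: 09:55-12:20, 13:35-14:20, 15:25-18:05.
Ulla ∩ Divya ∩ Jamal: 09:55-12:20, 13:35-14:00, 15:25-17:25.
Ulla ∩ Divya ∩ Jamal ∩ Esperanza: 09:55-12:05, 13:40-14:00, 15:25-17:25.
Ulla ∩ Divya ∩ Jamal ∩ Esperanza ∩ Quinn: 09:55-11:50, 15:25-17:05.
Ulla ∩ Divya ∩ Jamal ∩ Esperanza ∩ Quinn ∩ Nikolai: 09:55-11:50, 15:25-17:05.
Ulla ∩ Divya ∩ Jamal ∩ Esperanza ∩ Quinn ∩ Nikolai ∩ Callum: 09:55-11:50, 15:25-17:05.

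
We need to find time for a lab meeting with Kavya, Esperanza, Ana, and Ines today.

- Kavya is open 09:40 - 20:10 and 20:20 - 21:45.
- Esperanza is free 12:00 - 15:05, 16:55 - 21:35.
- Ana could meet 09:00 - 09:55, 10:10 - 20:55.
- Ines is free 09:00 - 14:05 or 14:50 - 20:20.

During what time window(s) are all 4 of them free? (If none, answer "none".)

Kavya ∩ Esperanza: 12:00-15:05, 16:55-20:10, 20:20-21:35.
Kavya ∩ Esperanza ∩ Ana: 12:00-15:05, 16:55-20:10, 20:20-20:55.
Kavya ∩ Esperanza ∩ Ana ∩ Ines: 12:00-14:05, 14:50-15:05, 16:55-20:10.
So the common availability across everyone is 12:00-14:05, 14:50-15:05, 16:55-20:10.

12:00-14:05, 14:50-15:05, 16:55-20:10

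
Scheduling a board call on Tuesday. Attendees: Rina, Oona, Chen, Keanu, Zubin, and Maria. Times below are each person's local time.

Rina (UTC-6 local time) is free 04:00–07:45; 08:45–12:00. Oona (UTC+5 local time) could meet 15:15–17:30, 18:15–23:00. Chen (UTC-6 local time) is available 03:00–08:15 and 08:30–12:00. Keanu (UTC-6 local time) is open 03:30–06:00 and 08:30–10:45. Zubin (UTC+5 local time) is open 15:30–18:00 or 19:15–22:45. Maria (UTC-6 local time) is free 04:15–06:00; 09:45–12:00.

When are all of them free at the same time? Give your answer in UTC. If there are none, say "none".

10:30-12:00, 15:45-16:45

Rina in UTC: 10:00-13:45, 14:45-18:00 (add 6h to convert from UTC-6).
Oona in UTC: 10:15-12:30, 13:15-18:00 (subtract 5h to convert from UTC+5).
Chen in UTC: 09:00-14:15, 14:30-18:00 (add 6h to convert from UTC-6).
Keanu in UTC: 09:30-12:00, 14:30-16:45 (add 6h to convert from UTC-6).
Zubin in UTC: 10:30-13:00, 14:15-17:45 (subtract 5h to convert from UTC+5).
Maria in UTC: 10:15-12:00, 15:45-18:00 (add 6h to convert from UTC-6).
Rina ∩ Oona: 10:15-12:30, 13:15-13:45, 14:45-18:00.
Rina ∩ Oona ∩ Chen: 10:15-12:30, 13:15-13:45, 14:45-18:00.
Rina ∩ Oona ∩ Chen ∩ Keanu: 10:15-12:00, 14:45-16:45.
Rina ∩ Oona ∩ Chen ∩ Keanu ∩ Zubin: 10:30-12:00, 14:45-16:45.
Rina ∩ Oona ∩ Chen ∩ Keanu ∩ Zubin ∩ Maria: 10:30-12:00, 15:45-16:45.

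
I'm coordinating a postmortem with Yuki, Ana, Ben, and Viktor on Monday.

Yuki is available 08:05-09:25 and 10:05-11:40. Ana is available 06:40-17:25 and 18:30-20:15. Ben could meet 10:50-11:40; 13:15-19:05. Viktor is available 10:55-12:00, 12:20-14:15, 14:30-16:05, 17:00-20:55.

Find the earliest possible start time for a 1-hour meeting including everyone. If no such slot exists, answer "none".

Yuki ∩ Ana: 08:05-09:25, 10:05-11:40.
Yuki ∩ Ana ∩ Ben: 10:50-11:40.
Yuki ∩ Ana ∩ Ben ∩ Viktor: 10:55-11:40.
So the common availability across everyone is 10:55-11:40.
No common window is at least 60 minutes long.

none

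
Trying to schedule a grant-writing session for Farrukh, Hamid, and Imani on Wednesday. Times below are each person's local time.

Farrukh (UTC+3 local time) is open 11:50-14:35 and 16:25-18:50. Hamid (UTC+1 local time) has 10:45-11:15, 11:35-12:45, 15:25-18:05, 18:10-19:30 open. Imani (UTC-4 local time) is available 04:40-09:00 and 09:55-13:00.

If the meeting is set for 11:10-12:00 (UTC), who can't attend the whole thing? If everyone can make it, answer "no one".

Farrukh in UTC: 08:50-11:35, 13:25-15:50 (subtract 3h to convert from UTC+3).
Hamid in UTC: 09:45-10:15, 10:35-11:45, 14:25-17:05, 17:10-18:30 (subtract 1h to convert from UTC+1).
Imani in UTC: 08:40-13:00, 13:55-17:00 (add 4h to convert from UTC-4).
Farrukh: not fully free for 11:10-12:00. Hamid: not fully free for 11:10-12:00. Imani: free for 11:10-12:00.

Farrukh, Hamid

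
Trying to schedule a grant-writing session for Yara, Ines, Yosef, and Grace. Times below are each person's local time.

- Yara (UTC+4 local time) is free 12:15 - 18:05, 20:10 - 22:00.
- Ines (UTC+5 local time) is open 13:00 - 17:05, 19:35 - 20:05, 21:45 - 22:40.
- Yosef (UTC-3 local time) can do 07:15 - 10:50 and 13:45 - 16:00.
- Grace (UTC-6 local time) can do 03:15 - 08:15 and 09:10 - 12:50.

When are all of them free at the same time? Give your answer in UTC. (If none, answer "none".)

10:15-12:05, 16:45-17:40

Yara in UTC: 08:15-14:05, 16:10-18:00 (subtract 4h to convert from UTC+4).
Ines in UTC: 08:00-12:05, 14:35-15:05, 16:45-17:40 (subtract 5h to convert from UTC+5).
Yosef in UTC: 10:15-13:50, 16:45-19:00 (add 3h to convert from UTC-3).
Grace in UTC: 09:15-14:15, 15:10-18:50 (add 6h to convert from UTC-6).
Yara ∩ Ines: 08:15-12:05, 16:45-17:40.
Yara ∩ Ines ∩ Yosef: 10:15-12:05, 16:45-17:40.
Yara ∩ Ines ∩ Yosef ∩ Grace: 10:15-12:05, 16:45-17:40.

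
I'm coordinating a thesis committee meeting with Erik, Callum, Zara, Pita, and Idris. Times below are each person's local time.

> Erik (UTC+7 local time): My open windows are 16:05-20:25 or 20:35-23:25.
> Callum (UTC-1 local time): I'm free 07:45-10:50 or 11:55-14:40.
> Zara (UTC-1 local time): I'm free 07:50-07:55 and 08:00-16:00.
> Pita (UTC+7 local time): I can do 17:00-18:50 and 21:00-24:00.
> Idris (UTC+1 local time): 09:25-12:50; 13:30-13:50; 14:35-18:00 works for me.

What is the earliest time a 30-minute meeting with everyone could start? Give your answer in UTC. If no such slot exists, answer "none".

10:00

Erik in UTC: 09:05-13:25, 13:35-16:25 (subtract 7h to convert from UTC+7).
Callum in UTC: 08:45-11:50, 12:55-15:40 (add 1h to convert from UTC-1).
Zara in UTC: 08:50-08:55, 09:00-17:00 (add 1h to convert from UTC-1).
Pita in UTC: 10:00-11:50, 14:00-17:00 (subtract 7h to convert from UTC+7).
Idris in UTC: 08:25-11:50, 12:30-12:50, 13:35-17:00 (subtract 1h to convert from UTC+1).
Erik ∩ Callum: 09:05-11:50, 12:55-13:25, 13:35-15:40.
Erik ∩ Callum ∩ Zara: 09:05-11:50, 12:55-13:25, 13:35-15:40.
Erik ∩ Callum ∩ Zara ∩ Pita: 10:00-11:50, 14:00-15:40.
Erik ∩ Callum ∩ Zara ∩ Pita ∩ Idris: 10:00-11:50, 14:00-15:40.
Those are the intersection windows.
The first common window of at least 30 minutes is 10:00-11:50, so the earliest start is 10:00.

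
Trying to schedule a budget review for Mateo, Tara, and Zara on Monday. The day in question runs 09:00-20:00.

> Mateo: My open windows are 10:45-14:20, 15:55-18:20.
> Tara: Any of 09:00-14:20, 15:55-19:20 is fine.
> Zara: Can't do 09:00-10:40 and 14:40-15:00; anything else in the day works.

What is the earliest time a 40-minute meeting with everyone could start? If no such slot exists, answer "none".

Mateo free: 10:45-14:20, 15:55-18:20.
Tara free: 09:00-14:20, 15:55-19:20.
Zara free: 10:40-14:40, 15:00-20:00 (invert busy blocks within the working day).
Mateo ∩ Tara: 10:45-14:20, 15:55-18:20.
Mateo ∩ Tara ∩ Zara: 10:45-14:20, 15:55-18:20.
The first common window of at least 40 minutes is 10:45-14:20, so the earliest start is 10:45.

10:45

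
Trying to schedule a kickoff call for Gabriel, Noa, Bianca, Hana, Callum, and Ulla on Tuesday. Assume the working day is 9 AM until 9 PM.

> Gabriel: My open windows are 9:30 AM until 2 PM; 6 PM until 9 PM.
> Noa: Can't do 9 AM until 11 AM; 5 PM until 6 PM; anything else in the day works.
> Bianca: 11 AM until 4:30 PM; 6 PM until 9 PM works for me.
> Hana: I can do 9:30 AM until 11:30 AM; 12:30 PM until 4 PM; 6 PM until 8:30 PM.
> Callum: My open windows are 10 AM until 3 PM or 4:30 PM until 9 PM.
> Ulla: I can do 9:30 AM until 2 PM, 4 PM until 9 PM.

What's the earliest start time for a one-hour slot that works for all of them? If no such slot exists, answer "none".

12:30

Gabriel free: 09:30-14:00, 18:00-21:00.
Noa free: 11:00-17:00, 18:00-21:00 (invert busy blocks within the working day).
Bianca free: 11:00-16:30, 18:00-21:00.
Hana free: 09:30-11:30, 12:30-16:00, 18:00-20:30.
Callum free: 10:00-15:00, 16:30-21:00.
Ulla free: 09:30-14:00, 16:00-21:00.
Gabriel ∩ Noa: 11:00-14:00, 18:00-21:00.
Gabriel ∩ Noa ∩ Bianca: 11:00-14:00, 18:00-21:00.
Gabriel ∩ Noa ∩ Bianca ∩ Hana: 11:00-11:30, 12:30-14:00, 18:00-20:30.
Gabriel ∩ Noa ∩ Bianca ∩ Hana ∩ Callum: 11:00-11:30, 12:30-14:00, 18:00-20:30.
Gabriel ∩ Noa ∩ Bianca ∩ Hana ∩ Callum ∩ Ulla: 11:00-11:30, 12:30-14:00, 18:00-20:30.
Those are the intersection windows.
The first common window of at least 60 minutes is 12:30-14:00, so the earliest start is 12:30.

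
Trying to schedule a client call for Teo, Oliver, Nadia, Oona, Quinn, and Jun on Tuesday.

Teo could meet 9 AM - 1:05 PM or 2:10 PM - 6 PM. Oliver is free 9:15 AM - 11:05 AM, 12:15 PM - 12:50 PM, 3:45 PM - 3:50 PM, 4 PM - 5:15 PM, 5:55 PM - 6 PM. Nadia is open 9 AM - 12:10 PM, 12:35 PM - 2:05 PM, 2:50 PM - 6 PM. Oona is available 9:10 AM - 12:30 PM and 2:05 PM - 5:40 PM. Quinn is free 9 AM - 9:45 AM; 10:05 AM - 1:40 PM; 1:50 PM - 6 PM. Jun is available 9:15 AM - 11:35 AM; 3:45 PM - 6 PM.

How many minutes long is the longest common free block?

Teo ∩ Oliver: 09:15-11:05, 12:15-12:50, 15:45-15:50, 16:00-17:15, 17:55-18:00.
Teo ∩ Oliver ∩ Nadia: 09:15-11:05, 12:35-12:50, 15:45-15:50, 16:00-17:15, 17:55-18:00.
Teo ∩ Oliver ∩ Nadia ∩ Oona: 09:15-11:05, 15:45-15:50, 16:00-17:15.
Teo ∩ Oliver ∩ Nadia ∩ Oona ∩ Quinn: 09:15-09:45, 10:05-11:05, 15:45-15:50, 16:00-17:15.
Teo ∩ Oliver ∩ Nadia ∩ Oona ∩ Quinn ∩ Jun: 09:15-09:45, 10:05-11:05, 15:45-15:50, 16:00-17:15.
Those are the intersection windows.
The longest is 16:00-17:15 at 75 minutes.

75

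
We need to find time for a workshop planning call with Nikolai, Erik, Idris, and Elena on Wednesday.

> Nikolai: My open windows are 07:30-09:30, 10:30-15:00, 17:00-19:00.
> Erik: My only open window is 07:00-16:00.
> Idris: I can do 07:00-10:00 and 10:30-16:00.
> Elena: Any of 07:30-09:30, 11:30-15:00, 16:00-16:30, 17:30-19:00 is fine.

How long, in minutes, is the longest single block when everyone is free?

210

Nikolai ∩ Erik: 07:30-09:30, 10:30-15:00.
Nikolai ∩ Erik ∩ Idris: 07:30-09:30, 10:30-15:00.
Nikolai ∩ Erik ∩ Idris ∩ Elena: 07:30-09:30, 11:30-15:00.
The longest is 11:30-15:00 at 210 minutes.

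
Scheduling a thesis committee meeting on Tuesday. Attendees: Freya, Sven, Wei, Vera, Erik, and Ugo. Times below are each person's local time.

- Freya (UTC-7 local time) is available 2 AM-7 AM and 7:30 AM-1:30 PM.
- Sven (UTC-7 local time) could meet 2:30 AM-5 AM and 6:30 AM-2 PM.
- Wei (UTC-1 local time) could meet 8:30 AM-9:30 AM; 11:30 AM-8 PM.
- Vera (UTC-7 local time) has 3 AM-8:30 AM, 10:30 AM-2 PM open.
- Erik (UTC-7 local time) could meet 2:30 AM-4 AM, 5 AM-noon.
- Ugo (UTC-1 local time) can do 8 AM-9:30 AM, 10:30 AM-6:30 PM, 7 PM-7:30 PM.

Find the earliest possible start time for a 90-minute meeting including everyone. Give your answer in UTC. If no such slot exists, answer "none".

17:30

Freya in UTC: 09:00-14:00, 14:30-20:30 (add 7h to convert from UTC-7).
Sven in UTC: 09:30-12:00, 13:30-21:00 (add 7h to convert from UTC-7).
Wei in UTC: 09:30-10:30, 12:30-21:00 (add 1h to convert from UTC-1).
Vera in UTC: 10:00-15:30, 17:30-21:00 (add 7h to convert from UTC-7).
Erik in UTC: 09:30-11:00, 12:00-19:00 (add 7h to convert from UTC-7).
Ugo in UTC: 09:00-10:30, 11:30-19:30, 20:00-20:30 (add 1h to convert from UTC-1).
Freya ∩ Sven: 09:30-12:00, 13:30-14:00, 14:30-20:30.
Freya ∩ Sven ∩ Wei: 09:30-10:30, 13:30-14:00, 14:30-20:30.
Freya ∩ Sven ∩ Wei ∩ Vera: 10:00-10:30, 13:30-14:00, 14:30-15:30, 17:30-20:30.
Freya ∩ Sven ∩ Wei ∩ Vera ∩ Erik: 10:00-10:30, 13:30-14:00, 14:30-15:30, 17:30-19:00.
Freya ∩ Sven ∩ Wei ∩ Vera ∩ Erik ∩ Ugo: 10:00-10:30, 13:30-14:00, 14:30-15:30, 17:30-19:00.
Those are the intersection windows.
The first common window of at least 90 minutes is 17:30-19:00, so the earliest start is 17:30.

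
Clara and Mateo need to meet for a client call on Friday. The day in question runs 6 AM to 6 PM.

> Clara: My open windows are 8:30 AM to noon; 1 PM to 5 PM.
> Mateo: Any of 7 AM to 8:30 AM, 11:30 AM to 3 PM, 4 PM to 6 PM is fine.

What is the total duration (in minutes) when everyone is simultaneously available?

210

Clara ∩ Mateo: 11:30-12:00, 13:00-15:00, 16:00-17:00.
Summing the common windows: 30 + 120 + 60 = 210 minutes.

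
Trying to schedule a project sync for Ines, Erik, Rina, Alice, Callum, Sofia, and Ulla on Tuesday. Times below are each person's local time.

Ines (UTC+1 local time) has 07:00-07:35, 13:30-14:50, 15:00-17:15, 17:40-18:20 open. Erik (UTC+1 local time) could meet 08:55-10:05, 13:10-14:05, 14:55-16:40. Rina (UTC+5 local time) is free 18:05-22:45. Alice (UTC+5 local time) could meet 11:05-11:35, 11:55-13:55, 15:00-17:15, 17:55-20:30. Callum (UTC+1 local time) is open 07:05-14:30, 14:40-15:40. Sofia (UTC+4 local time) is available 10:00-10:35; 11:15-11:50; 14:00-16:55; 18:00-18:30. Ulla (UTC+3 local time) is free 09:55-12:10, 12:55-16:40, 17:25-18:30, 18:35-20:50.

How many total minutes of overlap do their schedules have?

Ines in UTC: 06:00-06:35, 12:30-13:50, 14:00-16:15, 16:40-17:20 (subtract 1h to convert from UTC+1).
Erik in UTC: 07:55-09:05, 12:10-13:05, 13:55-15:40 (subtract 1h to convert from UTC+1).
Rina in UTC: 13:05-17:45 (subtract 5h to convert from UTC+5).
Alice in UTC: 06:05-06:35, 06:55-08:55, 10:00-12:15, 12:55-15:30 (subtract 5h to convert from UTC+5).
Callum in UTC: 06:05-13:30, 13:40-14:40 (subtract 1h to convert from UTC+1).
Sofia in UTC: 06:00-06:35, 07:15-07:50, 10:00-12:55, 14:00-14:30 (subtract 4h to convert from UTC+4).
Ulla in UTC: 06:55-09:10, 09:55-13:40, 14:25-15:30, 15:35-17:50 (subtract 3h to convert from UTC+3).
Ines ∩ Erik: 12:30-13:05, 14:00-15:40.
Ines ∩ Erik ∩ Rina: 14:00-15:40.
Ines ∩ Erik ∩ Rina ∩ Alice: 14:00-15:30.
Ines ∩ Erik ∩ Rina ∩ Alice ∩ Callum: 14:00-14:40.
Ines ∩ Erik ∩ Rina ∩ Alice ∩ Callum ∩ Sofia: 14:00-14:30.
Ines ∩ Erik ∩ Rina ∩ Alice ∩ Callum ∩ Sofia ∩ Ulla: 14:25-14:30.
So the common availability across everyone is 14:25-14:30.
That's a single block of 5 minutes.

5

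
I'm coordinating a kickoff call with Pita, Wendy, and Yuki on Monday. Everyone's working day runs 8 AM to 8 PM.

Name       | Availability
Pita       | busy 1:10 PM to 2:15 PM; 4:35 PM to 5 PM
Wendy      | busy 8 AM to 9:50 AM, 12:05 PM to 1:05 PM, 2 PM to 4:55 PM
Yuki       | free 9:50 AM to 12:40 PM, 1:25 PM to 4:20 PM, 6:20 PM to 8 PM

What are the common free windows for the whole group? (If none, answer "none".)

Pita free: 08:00-13:10, 14:15-16:35, 17:00-20:00 (invert busy blocks within the working day).
Wendy free: 09:50-12:05, 13:05-14:00, 16:55-20:00 (invert busy blocks within the working day).
Yuki free: 09:50-12:40, 13:25-16:20, 18:20-20:00.
Pita ∩ Wendy: 09:50-12:05, 13:05-13:10, 17:00-20:00.
Pita ∩ Wendy ∩ Yuki: 09:50-12:05, 18:20-20:00.
So the common availability across everyone is 09:50-12:05, 18:20-20:00.

09:50-12:05, 18:20-20:00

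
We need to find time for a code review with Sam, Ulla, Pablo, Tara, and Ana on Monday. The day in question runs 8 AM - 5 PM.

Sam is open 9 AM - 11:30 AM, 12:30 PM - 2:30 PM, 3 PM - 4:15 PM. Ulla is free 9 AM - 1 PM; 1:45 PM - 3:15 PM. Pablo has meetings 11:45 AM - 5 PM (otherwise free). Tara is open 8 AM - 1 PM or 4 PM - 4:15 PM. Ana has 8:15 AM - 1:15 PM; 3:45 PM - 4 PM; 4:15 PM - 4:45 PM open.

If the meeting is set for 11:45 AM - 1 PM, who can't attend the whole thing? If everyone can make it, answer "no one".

Sam free: 09:00-11:30, 12:30-14:30, 15:00-16:15.
Ulla free: 09:00-13:00, 13:45-15:15.
Pablo free: 08:00-11:45 (invert busy blocks within the working day).
Tara free: 08:00-13:00, 16:00-16:15.
Ana free: 08:15-13:15, 15:45-16:00, 16:15-16:45.
Sam: not fully free for 11:45-13:00. Ulla: free for 11:45-13:00. Pablo: not fully free for 11:45-13:00. Tara: free for 11:45-13:00. Ana: free for 11:45-13:00.

Pablo, Sam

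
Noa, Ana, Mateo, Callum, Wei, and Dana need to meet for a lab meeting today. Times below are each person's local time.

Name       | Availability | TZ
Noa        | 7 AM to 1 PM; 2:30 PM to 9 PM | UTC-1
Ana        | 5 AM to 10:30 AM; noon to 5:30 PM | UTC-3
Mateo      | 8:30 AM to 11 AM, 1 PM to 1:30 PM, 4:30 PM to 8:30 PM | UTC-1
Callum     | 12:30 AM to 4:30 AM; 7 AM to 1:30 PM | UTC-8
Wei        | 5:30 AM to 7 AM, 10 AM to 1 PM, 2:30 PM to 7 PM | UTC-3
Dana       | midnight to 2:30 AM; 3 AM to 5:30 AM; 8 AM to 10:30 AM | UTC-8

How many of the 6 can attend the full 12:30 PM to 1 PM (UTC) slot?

3

Noa in UTC: 08:00-14:00, 15:30-22:00 (add 1h to convert from UTC-1).
Ana in UTC: 08:00-13:30, 15:00-20:30 (add 3h to convert from UTC-3).
Mateo in UTC: 09:30-12:00, 14:00-14:30, 17:30-21:30 (add 1h to convert from UTC-1).
Callum in UTC: 08:30-12:30, 15:00-21:30 (add 8h to convert from UTC-8).
Wei in UTC: 08:30-10:00, 13:00-16:00, 17:30-22:00 (add 3h to convert from UTC-3).
Dana in UTC: 08:00-10:30, 11:00-13:30, 16:00-18:30 (add 8h to convert from UTC-8).
Noa, Ana, and Dana can make the full 12:30-13:00 slot — that's 3.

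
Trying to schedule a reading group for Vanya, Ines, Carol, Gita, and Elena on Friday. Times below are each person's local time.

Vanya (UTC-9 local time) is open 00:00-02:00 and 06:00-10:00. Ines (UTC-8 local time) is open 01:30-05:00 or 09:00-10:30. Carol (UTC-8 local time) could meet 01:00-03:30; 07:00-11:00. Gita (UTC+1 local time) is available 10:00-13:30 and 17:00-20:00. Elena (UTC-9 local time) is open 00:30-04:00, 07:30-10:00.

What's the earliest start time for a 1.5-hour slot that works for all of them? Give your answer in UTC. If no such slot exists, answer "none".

Vanya in UTC: 09:00-11:00, 15:00-19:00 (add 9h to convert from UTC-9).
Ines in UTC: 09:30-13:00, 17:00-18:30 (add 8h to convert from UTC-8).
Carol in UTC: 09:00-11:30, 15:00-19:00 (add 8h to convert from UTC-8).
Gita in UTC: 09:00-12:30, 16:00-19:00 (subtract 1h to convert from UTC+1).
Elena in UTC: 09:30-13:00, 16:30-19:00 (add 9h to convert from UTC-9).
Vanya ∩ Ines: 09:30-11:00, 17:00-18:30.
Vanya ∩ Ines ∩ Carol: 09:30-11:00, 17:00-18:30.
Vanya ∩ Ines ∩ Carol ∩ Gita: 09:30-11:00, 17:00-18:30.
Vanya ∩ Ines ∩ Carol ∩ Gita ∩ Elena: 09:30-11:00, 17:00-18:30.
So the common availability across everyone is 09:30-11:00, 17:00-18:30.
The first common window of at least 90 minutes is 09:30-11:00, so the earliest start is 09:30.

09:30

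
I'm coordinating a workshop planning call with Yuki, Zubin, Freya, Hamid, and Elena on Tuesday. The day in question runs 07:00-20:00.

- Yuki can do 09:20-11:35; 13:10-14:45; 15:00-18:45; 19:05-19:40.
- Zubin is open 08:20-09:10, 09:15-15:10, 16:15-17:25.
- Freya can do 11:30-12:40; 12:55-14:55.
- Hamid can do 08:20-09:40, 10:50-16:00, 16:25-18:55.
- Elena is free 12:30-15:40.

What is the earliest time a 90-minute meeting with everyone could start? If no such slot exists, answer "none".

13:10

Yuki ∩ Zubin: 09:20-11:35, 13:10-14:45, 15:00-15:10, 16:15-17:25.
Yuki ∩ Zubin ∩ Freya: 11:30-11:35, 13:10-14:45.
Yuki ∩ Zubin ∩ Freya ∩ Hamid: 11:30-11:35, 13:10-14:45.
Yuki ∩ Zubin ∩ Freya ∩ Hamid ∩ Elena: 13:10-14:45.
The first common window of at least 90 minutes is 13:10-14:45, so the earliest start is 13:10.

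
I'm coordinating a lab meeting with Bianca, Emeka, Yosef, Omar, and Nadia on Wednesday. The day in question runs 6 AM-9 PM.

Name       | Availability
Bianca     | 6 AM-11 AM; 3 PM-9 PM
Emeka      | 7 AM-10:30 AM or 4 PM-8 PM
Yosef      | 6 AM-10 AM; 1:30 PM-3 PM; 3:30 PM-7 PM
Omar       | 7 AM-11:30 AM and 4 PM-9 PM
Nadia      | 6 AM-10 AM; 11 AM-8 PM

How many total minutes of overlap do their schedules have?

360

Bianca ∩ Emeka: 07:00-10:30, 16:00-20:00.
Bianca ∩ Emeka ∩ Yosef: 07:00-10:00, 16:00-19:00.
Bianca ∩ Emeka ∩ Yosef ∩ Omar: 07:00-10:00, 16:00-19:00.
Bianca ∩ Emeka ∩ Yosef ∩ Omar ∩ Nadia: 07:00-10:00, 16:00-19:00.
Those are the intersection windows.
Summing the common windows: 180 + 180 = 360 minutes.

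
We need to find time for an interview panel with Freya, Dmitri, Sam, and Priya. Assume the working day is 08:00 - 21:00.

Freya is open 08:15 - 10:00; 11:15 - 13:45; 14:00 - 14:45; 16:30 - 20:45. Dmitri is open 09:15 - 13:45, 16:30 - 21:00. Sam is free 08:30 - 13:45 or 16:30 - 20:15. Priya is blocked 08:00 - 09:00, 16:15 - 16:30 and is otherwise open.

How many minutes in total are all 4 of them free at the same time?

Freya free: 08:15-10:00, 11:15-13:45, 14:00-14:45, 16:30-20:45.
Dmitri free: 09:15-13:45, 16:30-21:00.
Sam free: 08:30-13:45, 16:30-20:15.
Priya free: 09:00-16:15, 16:30-21:00 (invert busy blocks within the working day).
Freya ∩ Dmitri: 09:15-10:00, 11:15-13:45, 16:30-20:45.
Freya ∩ Dmitri ∩ Sam: 09:15-10:00, 11:15-13:45, 16:30-20:15.
Freya ∩ Dmitri ∩ Sam ∩ Priya: 09:15-10:00, 11:15-13:45, 16:30-20:15.
Summing the common windows: 45 + 150 + 225 = 420 minutes.

420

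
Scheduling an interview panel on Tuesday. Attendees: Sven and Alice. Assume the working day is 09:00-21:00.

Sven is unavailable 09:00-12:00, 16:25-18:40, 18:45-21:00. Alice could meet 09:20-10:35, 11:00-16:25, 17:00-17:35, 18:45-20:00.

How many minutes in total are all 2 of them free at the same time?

Sven free: 12:00-16:25, 18:40-18:45 (invert busy blocks within the working day).
Alice free: 09:20-10:35, 11:00-16:25, 17:00-17:35, 18:45-20:00.
Sven ∩ Alice: 12:00-16:25.
Those are the intersection windows.
That's a single block of 265 minutes.

265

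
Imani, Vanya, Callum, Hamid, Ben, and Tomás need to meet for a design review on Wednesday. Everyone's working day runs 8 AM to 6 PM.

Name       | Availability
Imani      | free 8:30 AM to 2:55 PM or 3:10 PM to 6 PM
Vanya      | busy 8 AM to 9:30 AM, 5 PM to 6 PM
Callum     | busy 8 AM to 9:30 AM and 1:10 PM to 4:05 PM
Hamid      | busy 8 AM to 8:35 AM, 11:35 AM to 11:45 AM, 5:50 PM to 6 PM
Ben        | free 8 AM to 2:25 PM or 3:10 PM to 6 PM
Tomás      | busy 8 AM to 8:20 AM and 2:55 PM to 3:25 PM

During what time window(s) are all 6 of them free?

Imani free: 08:30-14:55, 15:10-18:00.
Vanya free: 09:30-17:00 (invert busy blocks within the working day).
Callum free: 09:30-13:10, 16:05-18:00 (invert busy blocks within the working day).
Hamid free: 08:35-11:35, 11:45-17:50 (invert busy blocks within the working day).
Ben free: 08:00-14:25, 15:10-18:00.
Tomás free: 08:20-14:55, 15:25-18:00 (invert busy blocks within the working day).
Imani ∩ Vanya: 09:30-14:55, 15:10-17:00.
Imani ∩ Vanya ∩ Callum: 09:30-13:10, 16:05-17:00.
Imani ∩ Vanya ∩ Callum ∩ Hamid: 09:30-11:35, 11:45-13:10, 16:05-17:00.
Imani ∩ Vanya ∩ Callum ∩ Hamid ∩ Ben: 09:30-11:35, 11:45-13:10, 16:05-17:00.
Imani ∩ Vanya ∩ Callum ∩ Hamid ∩ Ben ∩ Tomás: 09:30-11:35, 11:45-13:10, 16:05-17:00.

09:30-11:35, 11:45-13:10, 16:05-17:00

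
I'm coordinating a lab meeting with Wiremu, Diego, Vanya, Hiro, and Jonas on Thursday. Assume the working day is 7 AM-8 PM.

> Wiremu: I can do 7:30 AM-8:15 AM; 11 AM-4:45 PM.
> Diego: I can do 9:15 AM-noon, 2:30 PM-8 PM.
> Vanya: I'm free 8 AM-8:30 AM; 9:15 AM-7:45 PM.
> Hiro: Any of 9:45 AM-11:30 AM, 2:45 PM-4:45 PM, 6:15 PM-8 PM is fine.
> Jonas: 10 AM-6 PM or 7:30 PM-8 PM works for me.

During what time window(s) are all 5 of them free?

11:00-11:30, 14:45-16:45

Wiremu ∩ Diego: 11:00-12:00, 14:30-16:45.
Wiremu ∩ Diego ∩ Vanya: 11:00-12:00, 14:30-16:45.
Wiremu ∩ Diego ∩ Vanya ∩ Hiro: 11:00-11:30, 14:45-16:45.
Wiremu ∩ Diego ∩ Vanya ∩ Hiro ∩ Jonas: 11:00-11:30, 14:45-16:45.
So the common availability across everyone is 11:00-11:30, 14:45-16:45.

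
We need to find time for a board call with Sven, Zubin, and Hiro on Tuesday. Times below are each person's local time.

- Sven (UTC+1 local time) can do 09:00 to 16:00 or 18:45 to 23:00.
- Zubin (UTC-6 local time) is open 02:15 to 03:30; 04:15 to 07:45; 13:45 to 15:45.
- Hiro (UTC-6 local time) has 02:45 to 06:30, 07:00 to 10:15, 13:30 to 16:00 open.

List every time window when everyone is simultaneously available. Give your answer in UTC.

08:45-09:30, 10:15-12:30, 13:00-13:45, 19:45-21:45

Sven in UTC: 08:00-15:00, 17:45-22:00 (subtract 1h to convert from UTC+1).
Zubin in UTC: 08:15-09:30, 10:15-13:45, 19:45-21:45 (add 6h to convert from UTC-6).
Hiro in UTC: 08:45-12:30, 13:00-16:15, 19:30-22:00 (add 6h to convert from UTC-6).
Sven ∩ Zubin: 08:15-09:30, 10:15-13:45, 19:45-21:45.
Sven ∩ Zubin ∩ Hiro: 08:45-09:30, 10:15-12:30, 13:00-13:45, 19:45-21:45.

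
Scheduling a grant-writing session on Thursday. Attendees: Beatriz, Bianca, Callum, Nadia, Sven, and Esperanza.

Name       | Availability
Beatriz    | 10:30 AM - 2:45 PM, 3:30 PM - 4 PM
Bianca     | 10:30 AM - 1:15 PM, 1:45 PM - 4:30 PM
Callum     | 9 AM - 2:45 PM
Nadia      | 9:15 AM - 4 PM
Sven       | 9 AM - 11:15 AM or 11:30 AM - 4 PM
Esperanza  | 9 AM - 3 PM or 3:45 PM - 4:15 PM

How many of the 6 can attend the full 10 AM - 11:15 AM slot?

4

Callum, Nadia, Sven, and Esperanza can make the full 10:00-11:15 slot — that's 4.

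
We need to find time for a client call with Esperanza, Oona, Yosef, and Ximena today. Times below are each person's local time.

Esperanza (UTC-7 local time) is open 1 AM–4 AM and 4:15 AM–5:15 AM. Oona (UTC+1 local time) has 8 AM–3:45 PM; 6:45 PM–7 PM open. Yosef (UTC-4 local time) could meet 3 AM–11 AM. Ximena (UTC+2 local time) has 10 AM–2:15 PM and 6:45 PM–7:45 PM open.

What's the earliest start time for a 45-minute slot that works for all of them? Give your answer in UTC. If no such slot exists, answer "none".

Esperanza in UTC: 08:00-11:00, 11:15-12:15 (add 7h to convert from UTC-7).
Oona in UTC: 07:00-14:45, 17:45-18:00 (subtract 1h to convert from UTC+1).
Yosef in UTC: 07:00-15:00 (add 4h to convert from UTC-4).
Ximena in UTC: 08:00-12:15, 16:45-17:45 (subtract 2h to convert from UTC+2).
Esperanza ∩ Oona: 08:00-11:00, 11:15-12:15.
Esperanza ∩ Oona ∩ Yosef: 08:00-11:00, 11:15-12:15.
Esperanza ∩ Oona ∩ Yosef ∩ Ximena: 08:00-11:00, 11:15-12:15.
The first common window of at least 45 minutes is 08:00-11:00, so the earliest start is 08:00.

08:00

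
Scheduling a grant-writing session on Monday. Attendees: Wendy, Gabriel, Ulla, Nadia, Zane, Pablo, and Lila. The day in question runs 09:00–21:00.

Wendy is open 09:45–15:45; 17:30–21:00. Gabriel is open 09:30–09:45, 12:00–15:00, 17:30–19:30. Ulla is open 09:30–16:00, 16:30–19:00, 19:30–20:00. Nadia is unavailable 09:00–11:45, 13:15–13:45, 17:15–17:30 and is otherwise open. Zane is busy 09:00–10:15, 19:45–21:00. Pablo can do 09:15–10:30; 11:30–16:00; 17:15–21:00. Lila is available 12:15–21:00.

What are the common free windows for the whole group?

Wendy free: 09:45-15:45, 17:30-21:00.
Gabriel free: 09:30-09:45, 12:00-15:00, 17:30-19:30.
Ulla free: 09:30-16:00, 16:30-19:00, 19:30-20:00.
Nadia free: 11:45-13:15, 13:45-17:15, 17:30-21:00 (invert busy blocks within the working day).
Zane free: 10:15-19:45 (invert busy blocks within the working day).
Pablo free: 09:15-10:30, 11:30-16:00, 17:15-21:00.
Lila free: 12:15-21:00.
Wendy ∩ Gabriel: 12:00-15:00, 17:30-19:30.
Wendy ∩ Gabriel ∩ Ulla: 12:00-15:00, 17:30-19:00.
Wendy ∩ Gabriel ∩ Ulla ∩ Nadia: 12:00-13:15, 13:45-15:00, 17:30-19:00.
Wendy ∩ Gabriel ∩ Ulla ∩ Nadia ∩ Zane: 12:00-13:15, 13:45-15:00, 17:30-19:00.
Wendy ∩ Gabriel ∩ Ulla ∩ Nadia ∩ Zane ∩ Pablo: 12:00-13:15, 13:45-15:00, 17:30-19:00.
Wendy ∩ Gabriel ∩ Ulla ∩ Nadia ∩ Zane ∩ Pablo ∩ Lila: 12:15-13:15, 13:45-15:00, 17:30-19:00.

12:15-13:15, 13:45-15:00, 17:30-19:00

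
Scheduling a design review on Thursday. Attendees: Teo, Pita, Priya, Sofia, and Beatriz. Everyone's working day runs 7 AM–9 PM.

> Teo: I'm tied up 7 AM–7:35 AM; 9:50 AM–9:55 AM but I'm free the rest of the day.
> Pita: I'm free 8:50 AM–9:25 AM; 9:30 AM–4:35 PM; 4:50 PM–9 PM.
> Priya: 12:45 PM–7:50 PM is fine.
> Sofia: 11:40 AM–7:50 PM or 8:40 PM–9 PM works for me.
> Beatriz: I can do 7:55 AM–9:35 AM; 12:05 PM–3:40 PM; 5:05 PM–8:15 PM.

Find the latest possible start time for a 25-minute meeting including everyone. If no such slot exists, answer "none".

19:25

Teo free: 07:35-09:50, 09:55-21:00 (invert busy blocks within the working day).
Pita free: 08:50-09:25, 09:30-16:35, 16:50-21:00.
Priya free: 12:45-19:50.
Sofia free: 11:40-19:50, 20:40-21:00.
Beatriz free: 07:55-09:35, 12:05-15:40, 17:05-20:15.
Teo ∩ Pita: 08:50-09:25, 09:30-09:50, 09:55-16:35, 16:50-21:00.
Teo ∩ Pita ∩ Priya: 12:45-16:35, 16:50-19:50.
Teo ∩ Pita ∩ Priya ∩ Sofia: 12:45-16:35, 16:50-19:50.
Teo ∩ Pita ∩ Priya ∩ Sofia ∩ Beatriz: 12:45-15:40, 17:05-19:50.
Those are the intersection windows.
The last common window of at least 25 minutes is 17:05-19:50; a 25-minute meeting can start as late as 19:25 and still end by 19:50.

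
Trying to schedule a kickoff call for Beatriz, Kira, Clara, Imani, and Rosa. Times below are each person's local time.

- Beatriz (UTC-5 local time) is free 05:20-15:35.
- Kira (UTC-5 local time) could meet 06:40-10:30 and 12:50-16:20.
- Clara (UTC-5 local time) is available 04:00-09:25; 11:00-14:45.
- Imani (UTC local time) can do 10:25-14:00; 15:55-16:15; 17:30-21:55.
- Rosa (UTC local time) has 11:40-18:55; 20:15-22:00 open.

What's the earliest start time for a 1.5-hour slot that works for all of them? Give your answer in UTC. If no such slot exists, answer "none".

11:40

Beatriz in UTC: 10:20-20:35 (add 5h to convert from UTC-5).
Kira in UTC: 11:40-15:30, 17:50-21:20 (add 5h to convert from UTC-5).
Clara in UTC: 09:00-14:25, 16:00-19:45 (add 5h to convert from UTC-5).
Imani in UTC: 10:25-14:00, 15:55-16:15, 17:30-21:55.
Rosa in UTC: 11:40-18:55, 20:15-22:00.
Beatriz ∩ Kira: 11:40-15:30, 17:50-20:35.
Beatriz ∩ Kira ∩ Clara: 11:40-14:25, 17:50-19:45.
Beatriz ∩ Kira ∩ Clara ∩ Imani: 11:40-14:00, 17:50-19:45.
Beatriz ∩ Kira ∩ Clara ∩ Imani ∩ Rosa: 11:40-14:00, 17:50-18:55.
The first common window of at least 90 minutes is 11:40-14:00, so the earliest start is 11:40.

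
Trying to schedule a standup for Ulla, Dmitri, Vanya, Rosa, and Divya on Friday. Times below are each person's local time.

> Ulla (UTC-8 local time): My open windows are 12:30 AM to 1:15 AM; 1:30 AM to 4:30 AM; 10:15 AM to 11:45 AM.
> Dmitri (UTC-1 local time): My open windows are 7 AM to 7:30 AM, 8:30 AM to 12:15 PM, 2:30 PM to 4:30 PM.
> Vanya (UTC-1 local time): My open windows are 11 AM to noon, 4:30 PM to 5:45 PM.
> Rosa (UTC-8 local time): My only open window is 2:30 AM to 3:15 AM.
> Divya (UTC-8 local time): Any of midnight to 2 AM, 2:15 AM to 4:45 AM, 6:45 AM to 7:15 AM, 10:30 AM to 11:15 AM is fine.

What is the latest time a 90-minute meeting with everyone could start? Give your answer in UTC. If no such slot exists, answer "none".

none

Ulla in UTC: 08:30-09:15, 09:30-12:30, 18:15-19:45 (add 8h to convert from UTC-8).
Dmitri in UTC: 08:00-08:30, 09:30-13:15, 15:30-17:30 (add 1h to convert from UTC-1).
Vanya in UTC: 12:00-13:00, 17:30-18:45 (add 1h to convert from UTC-1).
Rosa in UTC: 10:30-11:15 (add 8h to convert from UTC-8).
Divya in UTC: 08:00-10:00, 10:15-12:45, 14:45-15:15, 18:30-19:15 (add 8h to convert from UTC-8).
Ulla ∩ Dmitri: 09:30-12:30.
Ulla ∩ Dmitri ∩ Vanya: 12:00-12:30.
Ulla ∩ Dmitri ∩ Vanya ∩ Rosa: ∅.
Ulla ∩ Dmitri ∩ Vanya ∩ Rosa ∩ Divya: ∅.
There is no time when everyone is free.
No common window is at least 90 minutes long.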